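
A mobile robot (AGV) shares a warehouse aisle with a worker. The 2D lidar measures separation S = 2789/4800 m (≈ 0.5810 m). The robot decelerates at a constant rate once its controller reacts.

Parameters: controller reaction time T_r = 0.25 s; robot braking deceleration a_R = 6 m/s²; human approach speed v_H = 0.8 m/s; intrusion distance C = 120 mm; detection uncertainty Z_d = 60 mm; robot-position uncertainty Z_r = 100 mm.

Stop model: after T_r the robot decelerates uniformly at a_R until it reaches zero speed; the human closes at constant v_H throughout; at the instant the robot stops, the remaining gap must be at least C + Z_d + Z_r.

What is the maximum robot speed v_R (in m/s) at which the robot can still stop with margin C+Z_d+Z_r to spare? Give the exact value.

collect terms ⇒ (1/12)·v_R² + (23/60)·v_R + (-97/960) = 0
  disc = (23/60)² − 4·(1/12)·(-97/960) = 289/1600 ; √disc = 17/40
  v_R = (−(23/60) + 17/40) / (2·(1/12)) = 1/4 m/s
check:
T_s = v_R/a_R = (1/4)/6 = 0.0417 s
reaction-phase robot travel = 0.2500·0.2500 = 0.0625 m
braking distance = 0.2500²/(2·6.0000) = 0.0052 m
human over T_r+T_s: 0.8000·(0.2500+0.0417) = 0.2333 m
margins: 0.1200+0.0600+0.1000 = 0.2800 m
sum ≈ 0.0625+0.0052+0.2333+0.2800 ≈ 0.5810 m = S ✓

v_R_max = 1/4 m/s = 0.2500 m/s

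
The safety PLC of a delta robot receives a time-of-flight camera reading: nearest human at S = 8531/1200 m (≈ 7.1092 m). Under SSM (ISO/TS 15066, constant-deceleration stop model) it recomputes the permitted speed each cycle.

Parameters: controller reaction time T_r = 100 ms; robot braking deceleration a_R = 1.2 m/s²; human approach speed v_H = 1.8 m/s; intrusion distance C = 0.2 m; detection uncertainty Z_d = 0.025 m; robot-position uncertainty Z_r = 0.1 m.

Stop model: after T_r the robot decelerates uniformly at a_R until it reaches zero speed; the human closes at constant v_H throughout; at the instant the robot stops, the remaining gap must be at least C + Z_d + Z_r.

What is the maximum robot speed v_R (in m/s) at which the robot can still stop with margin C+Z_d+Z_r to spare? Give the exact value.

v_R_max = 5/2 m/s = 2.5000 m/s

collect terms ⇒ (5/12)·v_R² + (8/5)·v_R + (-317/48) = 0
  disc = (8/5)² − 4·(5/12)·(-317/48) = 48841/3600 ; √disc = 221/60
  v_R = (−(8/5) + 221/60) / (2·(5/12)) = 5/2 m/s
check:
stop time T_s = (5/2)/(6/5) = 2.0833 s
robot covers v_R·T_r = 2.5000·0.1000 = 0.2500 m before braking
robot under decel: 2.5000²/(2·1.2000) = 2.6042 m
human closes 1.8000·2.1833 = 3.9300 m
C+Z_d+Z_r = 0.2000+0.0250+0.1000 = 0.3250 m
sum ≈ 0.2500+2.6042+3.9300+0.3250 ≈ 7.1092 m = S ✓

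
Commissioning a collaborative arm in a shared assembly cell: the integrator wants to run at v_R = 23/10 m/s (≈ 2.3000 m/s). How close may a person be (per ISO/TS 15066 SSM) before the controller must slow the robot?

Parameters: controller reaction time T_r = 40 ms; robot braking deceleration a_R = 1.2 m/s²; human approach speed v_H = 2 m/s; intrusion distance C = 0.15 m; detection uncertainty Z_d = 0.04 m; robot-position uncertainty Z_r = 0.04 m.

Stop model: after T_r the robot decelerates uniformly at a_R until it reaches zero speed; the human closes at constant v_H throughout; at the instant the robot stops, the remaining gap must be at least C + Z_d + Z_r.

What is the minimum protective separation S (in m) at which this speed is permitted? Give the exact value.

T_s = v_R/a_R = (23/10)/(6/5) = 1.9167 s
robot covers v_R·T_r = 2.3000·0.0400 = 0.0920 m before braking
robot under decel: 2.3000²/(2·1.2000) = 2.2042 m
person approaches 2.0000·(0.0400+1.9167) = 3.9133 m
margins: 0.1500+0.0400+0.0400 = 0.2300 m
S_min ≈ 0.0920+2.2042+3.9133+0.2300  ⇒  S_min = 12879/2000 m

S_min = 12879/2000 m = 6.4395 m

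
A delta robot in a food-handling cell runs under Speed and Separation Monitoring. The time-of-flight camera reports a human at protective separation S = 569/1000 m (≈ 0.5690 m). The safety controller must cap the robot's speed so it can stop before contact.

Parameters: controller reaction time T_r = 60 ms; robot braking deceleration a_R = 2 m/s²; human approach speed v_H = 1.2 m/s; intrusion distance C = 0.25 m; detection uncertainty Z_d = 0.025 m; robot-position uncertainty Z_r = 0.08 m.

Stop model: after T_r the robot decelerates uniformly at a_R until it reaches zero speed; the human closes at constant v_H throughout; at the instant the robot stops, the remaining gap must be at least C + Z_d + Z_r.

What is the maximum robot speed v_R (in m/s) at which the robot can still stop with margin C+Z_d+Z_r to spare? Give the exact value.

collect terms ⇒ (1/4)·v_R² + (33/50)·v_R + (-71/500) = 0
  disc = (33/50)² − 4·(1/4)·(-71/500) = 361/625 ; √disc = 19/25
  v_R = (−(33/50) + 19/25) / (2·(1/4)) = 1/5 m/s
check:
T_s = v_R/a_R = (1/5)/2 = 0.1000 s
reaction-phase robot travel = 0.2000·0.0600 = 0.0120 m
braking distance = 0.2000²/(2·2.0000) = 0.0100 m
human closes 1.2000·0.1600 = 0.1920 m
margins: 0.2500+0.0250+0.0800 = 0.3550 m
sum ≈ 0.0120+0.0100+0.1920+0.3550 ≈ 0.5690 m = S ✓

v_R_max = 1/5 m/s = 0.2000 m/s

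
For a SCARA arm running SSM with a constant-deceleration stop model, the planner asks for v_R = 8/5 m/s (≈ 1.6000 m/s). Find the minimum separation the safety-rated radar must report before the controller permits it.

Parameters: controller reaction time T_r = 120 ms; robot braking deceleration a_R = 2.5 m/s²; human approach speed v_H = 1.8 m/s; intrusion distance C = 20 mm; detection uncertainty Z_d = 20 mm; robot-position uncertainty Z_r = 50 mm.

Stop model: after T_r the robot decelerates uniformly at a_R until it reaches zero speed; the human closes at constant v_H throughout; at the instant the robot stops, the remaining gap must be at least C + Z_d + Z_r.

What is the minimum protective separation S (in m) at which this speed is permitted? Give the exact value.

S_min = 1081/500 m = 2.1620 m

braking lasts T_s = (8/5)/(5/2) = 0.6400 s
reaction-phase robot travel = 1.6000·0.1200 = 0.1920 m
robot covers 1.6000·0.6400 − ½·2.5000·0.6400² = 0.5120 m while stopping
human over T_r+T_s: 1.8000·(0.1200+0.6400) = 1.3680 m
margins: 0.0200+0.0200+0.0500 = 0.0900 m
S_min ≈ 0.1920+0.5120+1.3680+0.0900  ⇒  S_min = 1081/500 m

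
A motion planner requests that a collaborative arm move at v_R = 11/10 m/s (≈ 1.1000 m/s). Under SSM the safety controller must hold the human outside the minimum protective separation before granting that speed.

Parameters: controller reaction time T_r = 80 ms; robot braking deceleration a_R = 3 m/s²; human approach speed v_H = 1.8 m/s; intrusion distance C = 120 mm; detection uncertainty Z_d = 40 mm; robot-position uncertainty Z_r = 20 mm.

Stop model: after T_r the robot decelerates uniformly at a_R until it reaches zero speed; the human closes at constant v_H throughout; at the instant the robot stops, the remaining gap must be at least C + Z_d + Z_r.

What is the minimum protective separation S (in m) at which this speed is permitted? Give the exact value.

S_min = 3821/3000 m = 1.2737 m

braking lasts T_s = (11/10)/3 = 0.3667 s
robot in T_r: 1.1000·0.0800 = 0.0880 m
robot under decel: 1.1000²/(2·3.0000) = 0.2017 m
person approaches 1.8000·(0.0800+0.3667) = 0.8040 m
residual clearance needed = 0.1200+0.0400+0.0200 = 0.1800 m
S_min ≈ 0.0880+0.2017+0.8040+0.1800  ⇒  S_min = 3821/3000 m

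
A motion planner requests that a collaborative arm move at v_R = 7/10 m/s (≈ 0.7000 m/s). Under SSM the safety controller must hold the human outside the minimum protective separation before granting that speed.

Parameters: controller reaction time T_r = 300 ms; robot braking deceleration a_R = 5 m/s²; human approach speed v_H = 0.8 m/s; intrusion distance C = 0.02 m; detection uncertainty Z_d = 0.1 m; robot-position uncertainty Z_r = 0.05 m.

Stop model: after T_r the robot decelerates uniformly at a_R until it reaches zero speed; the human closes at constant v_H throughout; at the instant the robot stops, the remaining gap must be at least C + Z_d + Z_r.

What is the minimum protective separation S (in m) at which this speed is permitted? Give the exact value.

S_min = 781/1000 m = 0.7810 m

T_s = v_R/a_R = (7/10)/5 = 0.1400 s
reaction-phase robot travel = 0.7000·0.3000 = 0.2100 m
braking distance = 0.7000²/(2·5.0000) = 0.0490 m
human over T_r+T_s: 0.8000·(0.3000+0.1400) = 0.3520 m
C+Z_d+Z_r = 0.0200+0.1000+0.0500 = 0.1700 m
S_min ≈ 0.2100+0.0490+0.3520+0.1700  ⇒  S_min = 781/1000 m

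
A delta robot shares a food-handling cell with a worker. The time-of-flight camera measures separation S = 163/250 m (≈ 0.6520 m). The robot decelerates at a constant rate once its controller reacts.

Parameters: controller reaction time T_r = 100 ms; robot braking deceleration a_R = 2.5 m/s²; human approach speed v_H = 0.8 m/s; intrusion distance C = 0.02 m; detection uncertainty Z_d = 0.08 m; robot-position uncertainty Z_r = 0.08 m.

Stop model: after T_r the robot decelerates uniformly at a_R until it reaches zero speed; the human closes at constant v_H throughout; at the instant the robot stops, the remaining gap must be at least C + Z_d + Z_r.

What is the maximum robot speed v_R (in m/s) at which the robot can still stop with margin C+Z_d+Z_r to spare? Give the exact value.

collect terms ⇒ (1/5)·v_R² + (21/50)·v_R + (-49/125) = 0
  disc = (21/50)² − 4·(1/5)·(-49/125) = 49/100 ; √disc = 7/10
  v_R = (−(21/50) + 7/10) / (2·(1/5)) = 7/10 m/s
check:
braking lasts T_s = (7/10)/(5/2) = 0.2800 s
reaction-phase robot travel = 0.7000·0.1000 = 0.0700 m
braking distance = 0.7000²/(2·2.5000) = 0.0980 m
human closes 0.8000·0.3800 = 0.3040 m
C+Z_d+Z_r = 0.0200+0.0800+0.0800 = 0.1800 m
sum ≈ 0.0700+0.0980+0.3040+0.1800 ≈ 0.6520 m = S ✓

v_R_max = 7/10 m/s = 0.7000 m/s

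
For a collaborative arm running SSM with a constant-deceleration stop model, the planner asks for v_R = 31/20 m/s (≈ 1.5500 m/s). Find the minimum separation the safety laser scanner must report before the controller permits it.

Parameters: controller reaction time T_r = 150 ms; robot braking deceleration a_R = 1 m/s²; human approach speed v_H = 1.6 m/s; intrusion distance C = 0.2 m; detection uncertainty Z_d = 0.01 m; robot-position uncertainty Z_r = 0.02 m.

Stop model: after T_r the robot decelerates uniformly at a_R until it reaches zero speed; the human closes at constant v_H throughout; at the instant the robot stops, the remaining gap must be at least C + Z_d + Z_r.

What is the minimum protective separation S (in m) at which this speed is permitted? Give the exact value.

stop time T_s = (31/20)/1 = 1.5500 s
robot covers v_R·T_r = 1.5500·0.1500 = 0.2325 m before braking
robot covers 1.5500·1.5500 − ½·1.0000·1.5500² = 1.2012 m while stopping
human over T_r+T_s: 1.6000·(0.1500+1.5500) = 2.7200 m
residual clearance needed = 0.2000+0.0100+0.0200 = 0.2300 m
S_min ≈ 0.2325+1.2012+2.7200+0.2300  ⇒  S_min = 3507/800 m

S_min = 3507/800 m = 4.3838 m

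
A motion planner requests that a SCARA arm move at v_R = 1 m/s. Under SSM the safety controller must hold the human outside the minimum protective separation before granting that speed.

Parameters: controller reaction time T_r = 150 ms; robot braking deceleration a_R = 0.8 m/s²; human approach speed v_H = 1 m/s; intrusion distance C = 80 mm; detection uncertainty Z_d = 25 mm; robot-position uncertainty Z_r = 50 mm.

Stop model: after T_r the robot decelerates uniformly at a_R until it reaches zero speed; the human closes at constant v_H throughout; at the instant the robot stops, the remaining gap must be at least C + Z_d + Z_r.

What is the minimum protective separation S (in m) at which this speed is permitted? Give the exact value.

S_min = 233/100 m = 2.3300 m

T_s = v_R/a_R = 1/(4/5) = 1.2500 s
robot in T_r: 1.0000·0.1500 = 0.1500 m
braking distance = 1.0000²/(2·0.8000) = 0.6250 m
person approaches 1.0000·(0.1500+1.2500) = 1.4000 m
margins: 0.0800+0.0250+0.0500 = 0.1550 m
S_min ≈ 0.1500+0.6250+1.4000+0.1550  ⇒  S_min = 233/100 m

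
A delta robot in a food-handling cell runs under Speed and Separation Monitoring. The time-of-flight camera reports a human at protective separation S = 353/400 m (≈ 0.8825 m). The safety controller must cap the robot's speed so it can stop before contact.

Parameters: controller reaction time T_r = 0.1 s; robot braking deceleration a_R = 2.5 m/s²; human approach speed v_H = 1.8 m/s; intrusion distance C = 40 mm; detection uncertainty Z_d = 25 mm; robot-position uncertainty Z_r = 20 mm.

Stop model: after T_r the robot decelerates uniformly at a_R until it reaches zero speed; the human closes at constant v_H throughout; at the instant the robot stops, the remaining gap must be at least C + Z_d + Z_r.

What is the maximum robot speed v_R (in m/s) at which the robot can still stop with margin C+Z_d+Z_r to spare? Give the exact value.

v_R_max = 13/20 m/s = 0.6500 m/s

at the boundary: (1/5)·v² + (41/50)·v + (-247/400) = 0
  disc = (41/50)² − 4·(1/5)·(-247/400) = 729/625 ; √disc = 27/25
  v_R = (−(41/50) + 27/25) / (2·(1/5)) = 13/20 m/s
check:
stop time T_s = (13/20)/(5/2) = 0.2600 s
robot covers v_R·T_r = 0.6500·0.1000 = 0.0650 m before braking
robot covers 0.6500·0.2600 − ½·2.5000·0.2600² = 0.0845 m while stopping
person approaches 1.8000·(0.1000+0.2600) = 0.6480 m
margins: 0.0400+0.0250+0.0200 = 0.0850 m
sum ≈ 0.0650+0.0845+0.6480+0.0850 ≈ 0.8825 m = S ✓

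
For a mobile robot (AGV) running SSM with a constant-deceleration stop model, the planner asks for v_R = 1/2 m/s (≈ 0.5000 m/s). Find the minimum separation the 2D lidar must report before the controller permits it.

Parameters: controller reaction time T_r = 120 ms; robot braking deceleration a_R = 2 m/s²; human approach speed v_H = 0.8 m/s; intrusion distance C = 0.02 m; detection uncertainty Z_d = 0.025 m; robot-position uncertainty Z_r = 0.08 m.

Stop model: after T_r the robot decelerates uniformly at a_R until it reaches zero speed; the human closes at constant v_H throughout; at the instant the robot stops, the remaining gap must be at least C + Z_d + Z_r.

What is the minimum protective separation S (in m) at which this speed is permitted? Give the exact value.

braking lasts T_s = (1/2)/2 = 0.2500 s
reaction-phase robot travel = 0.5000·0.1200 = 0.0600 m
braking distance = 0.5000²/(2·2.0000) = 0.0625 m
person approaches 0.8000·(0.1200+0.2500) = 0.2960 m
residual clearance needed = 0.0200+0.0250+0.0800 = 0.1250 m
S_min ≈ 0.0600+0.0625+0.2960+0.1250  ⇒  S_min = 1087/2000 m

S_min = 1087/2000 m = 0.5435 m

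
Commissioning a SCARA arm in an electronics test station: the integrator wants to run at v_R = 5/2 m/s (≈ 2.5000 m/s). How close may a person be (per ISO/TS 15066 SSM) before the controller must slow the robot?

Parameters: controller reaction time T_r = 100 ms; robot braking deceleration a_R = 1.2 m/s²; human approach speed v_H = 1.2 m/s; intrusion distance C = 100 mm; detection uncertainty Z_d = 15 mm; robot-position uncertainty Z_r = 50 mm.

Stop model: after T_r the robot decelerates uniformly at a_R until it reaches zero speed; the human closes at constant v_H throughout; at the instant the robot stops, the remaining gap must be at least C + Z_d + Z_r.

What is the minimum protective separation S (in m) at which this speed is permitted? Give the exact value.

T_s = v_R/a_R = (5/2)/(6/5) = 2.0833 s
robot covers v_R·T_r = 2.5000·0.1000 = 0.2500 m before braking
robot covers 2.5000·2.0833 − ½·1.2000·2.0833² = 2.6042 m while stopping
person approaches 1.2000·(0.1000+2.0833) = 2.6200 m
margins: 0.1000+0.0150+0.0500 = 0.1650 m
S_min ≈ 0.2500+2.6042+2.6200+0.1650  ⇒  S_min = 6767/1200 m

S_min = 6767/1200 m = 5.6392 m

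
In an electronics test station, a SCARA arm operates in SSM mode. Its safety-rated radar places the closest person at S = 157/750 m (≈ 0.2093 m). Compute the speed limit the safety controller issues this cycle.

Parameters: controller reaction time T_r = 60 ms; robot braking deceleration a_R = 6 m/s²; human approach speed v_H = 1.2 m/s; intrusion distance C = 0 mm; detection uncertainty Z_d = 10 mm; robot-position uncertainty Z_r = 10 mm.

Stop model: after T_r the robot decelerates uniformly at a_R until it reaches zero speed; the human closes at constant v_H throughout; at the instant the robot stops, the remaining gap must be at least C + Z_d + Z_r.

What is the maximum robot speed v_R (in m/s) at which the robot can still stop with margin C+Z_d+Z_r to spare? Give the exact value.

v_R_max = 2/5 m/s = 0.4000 m/s

quadratic (1/12)·v² + (13/50)·v + (-44/375) = 0
  disc = (13/50)² − 4·(1/12)·(-44/375) = 2401/22500 ; √disc = 49/150
  v_R = (−(13/50) + 49/150) / (2·(1/12)) = 2/5 m/s
check:
T_s = v_R/a_R = (2/5)/6 = 0.0667 s
robot covers v_R·T_r = 0.4000·0.0600 = 0.0240 m before braking
robot covers 0.4000·0.0667 − ½·6.0000·0.0667² = 0.0133 m while stopping
person approaches 1.2000·(0.0600+0.0667) = 0.1520 m
C+Z_d+Z_r = 0.0000+0.0100+0.0100 = 0.0200 m
sum ≈ 0.0240+0.0133+0.1520+0.0200 ≈ 0.2093 m = S ✓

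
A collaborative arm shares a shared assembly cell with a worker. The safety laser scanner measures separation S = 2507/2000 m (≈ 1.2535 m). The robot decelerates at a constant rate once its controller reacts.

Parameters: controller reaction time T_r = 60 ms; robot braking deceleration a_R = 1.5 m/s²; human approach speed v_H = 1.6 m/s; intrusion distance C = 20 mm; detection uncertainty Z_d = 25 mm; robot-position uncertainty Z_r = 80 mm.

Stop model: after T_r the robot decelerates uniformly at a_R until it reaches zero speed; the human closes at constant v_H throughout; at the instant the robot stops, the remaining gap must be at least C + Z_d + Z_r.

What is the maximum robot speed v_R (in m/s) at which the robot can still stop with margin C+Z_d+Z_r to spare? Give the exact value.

v_R_max = 3/4 m/s = 0.7500 m/s

collect terms ⇒ (1/3)·v_R² + (169/150)·v_R + (-413/400) = 0
  disc = (169/150)² − 4·(1/3)·(-413/400) = 14884/5625 ; √disc = 122/75
  v_R = (−(169/150) + 122/75) / (2·(1/3)) = 3/4 m/s
check:
braking lasts T_s = (3/4)/(3/2) = 0.5000 s
robot covers v_R·T_r = 0.7500·0.0600 = 0.0450 m before braking
robot covers 0.7500·0.5000 − ½·1.5000·0.5000² = 0.1875 m while stopping
human over T_r+T_s: 1.6000·(0.0600+0.5000) = 0.8960 m
C+Z_d+Z_r = 0.0200+0.0250+0.0800 = 0.1250 m
sum ≈ 0.0450+0.1875+0.8960+0.1250 ≈ 1.2535 m = S ✓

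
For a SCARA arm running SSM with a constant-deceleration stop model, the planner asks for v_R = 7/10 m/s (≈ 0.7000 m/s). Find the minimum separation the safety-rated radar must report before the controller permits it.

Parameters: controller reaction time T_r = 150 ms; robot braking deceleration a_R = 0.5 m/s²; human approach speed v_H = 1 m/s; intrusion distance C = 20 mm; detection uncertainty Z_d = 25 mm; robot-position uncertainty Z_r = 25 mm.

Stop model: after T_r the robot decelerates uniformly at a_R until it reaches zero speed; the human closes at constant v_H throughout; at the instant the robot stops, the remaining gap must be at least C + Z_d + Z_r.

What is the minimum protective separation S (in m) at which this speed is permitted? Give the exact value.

S_min = 443/200 m = 2.2150 m

stop time T_s = (7/10)/(1/2) = 1.4000 s
robot in T_r: 0.7000·0.1500 = 0.1050 m
robot under decel: 0.7000²/(2·0.5000) = 0.4900 m
human closes 1.0000·1.5500 = 1.5500 m
margins: 0.0200+0.0250+0.0250 = 0.0700 m
S_min ≈ 0.1050+0.4900+1.5500+0.0700  ⇒  S_min = 443/200 m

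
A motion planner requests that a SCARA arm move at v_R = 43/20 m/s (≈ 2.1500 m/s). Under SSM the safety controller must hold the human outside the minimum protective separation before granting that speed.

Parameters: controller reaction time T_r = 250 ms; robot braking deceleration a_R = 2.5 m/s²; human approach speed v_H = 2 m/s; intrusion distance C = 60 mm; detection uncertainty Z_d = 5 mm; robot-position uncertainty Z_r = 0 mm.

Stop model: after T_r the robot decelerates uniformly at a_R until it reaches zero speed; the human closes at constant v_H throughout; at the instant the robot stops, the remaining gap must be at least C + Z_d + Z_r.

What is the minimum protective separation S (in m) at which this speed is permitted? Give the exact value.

stop time T_s = (43/20)/(5/2) = 0.8600 s
robot covers v_R·T_r = 2.1500·0.2500 = 0.5375 m before braking
robot covers 2.1500·0.8600 − ½·2.5000·0.8600² = 0.9245 m while stopping
human closes 2.0000·1.1100 = 2.2200 m
margins: 0.0600+0.0050+0.0000 = 0.0650 m
S_min ≈ 0.5375+0.9245+2.2200+0.0650  ⇒  S_min = 3747/1000 m

S_min = 3747/1000 m = 3.7470 m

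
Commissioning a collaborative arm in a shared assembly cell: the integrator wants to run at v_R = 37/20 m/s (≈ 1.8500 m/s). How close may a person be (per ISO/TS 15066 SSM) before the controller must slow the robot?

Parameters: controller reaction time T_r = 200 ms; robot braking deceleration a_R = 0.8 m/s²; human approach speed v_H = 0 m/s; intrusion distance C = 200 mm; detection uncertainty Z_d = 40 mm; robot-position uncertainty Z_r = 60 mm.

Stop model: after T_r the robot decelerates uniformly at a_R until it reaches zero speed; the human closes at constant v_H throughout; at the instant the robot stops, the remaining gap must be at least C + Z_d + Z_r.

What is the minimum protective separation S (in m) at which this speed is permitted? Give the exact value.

S_min = 8989/3200 m = 2.8091 m

braking lasts T_s = (37/20)/(4/5) = 2.3125 s
robot covers v_R·T_r = 1.8500·0.2000 = 0.3700 m before braking
braking distance = 1.8500²/(2·0.8000) = 2.1391 m
human over T_r+T_s: 0.0000·(0.2000+2.3125) = 0.0000 m
C+Z_d+Z_r = 0.2000+0.0400+0.0600 = 0.3000 m
S_min ≈ 0.3700+2.1391+0.0000+0.3000  ⇒  S_min = 8989/3200 m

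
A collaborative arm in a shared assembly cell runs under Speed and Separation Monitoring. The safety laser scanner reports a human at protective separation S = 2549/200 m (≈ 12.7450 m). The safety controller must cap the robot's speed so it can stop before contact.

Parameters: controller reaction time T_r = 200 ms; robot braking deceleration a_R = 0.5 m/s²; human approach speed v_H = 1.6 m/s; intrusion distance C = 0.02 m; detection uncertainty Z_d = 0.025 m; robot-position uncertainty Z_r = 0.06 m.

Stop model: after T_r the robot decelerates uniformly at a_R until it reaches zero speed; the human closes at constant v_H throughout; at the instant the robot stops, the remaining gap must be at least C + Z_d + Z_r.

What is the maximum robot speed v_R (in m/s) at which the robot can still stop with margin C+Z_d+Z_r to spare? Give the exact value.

v_R_max = 11/5 m/s = 2.2000 m/s

at the boundary: (1)·v² + (17/5)·v + (-308/25) = 0
  disc = (17/5)² − 4·(1)·(-308/25) = 1521/25 ; √disc = 39/5
  v_R = (−(17/5) + 39/5) / (2·(1)) = 11/5 m/s
check:
stop time T_s = (11/5)/(1/2) = 4.4000 s
robot covers v_R·T_r = 2.2000·0.2000 = 0.4400 m before braking
braking distance = 2.2000²/(2·0.5000) = 4.8400 m
human closes 1.6000·4.6000 = 7.3600 m
C+Z_d+Z_r = 0.0200+0.0250+0.0600 = 0.1050 m
sum ≈ 0.4400+4.8400+7.3600+0.1050 ≈ 12.7450 m = S ✓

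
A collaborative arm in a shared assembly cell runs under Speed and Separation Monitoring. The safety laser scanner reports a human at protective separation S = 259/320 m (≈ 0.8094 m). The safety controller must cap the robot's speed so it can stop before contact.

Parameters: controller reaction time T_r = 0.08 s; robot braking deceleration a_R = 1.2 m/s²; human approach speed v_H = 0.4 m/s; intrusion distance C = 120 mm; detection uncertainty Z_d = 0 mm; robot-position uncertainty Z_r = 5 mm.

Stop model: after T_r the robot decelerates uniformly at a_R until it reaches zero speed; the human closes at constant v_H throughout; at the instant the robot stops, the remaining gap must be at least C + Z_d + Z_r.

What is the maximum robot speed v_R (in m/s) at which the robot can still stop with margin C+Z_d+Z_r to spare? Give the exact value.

v_R_max = 17/20 m/s = 0.8500 m/s

at the boundary: (5/12)·v² + (31/75)·v + (-5219/8000) = 0
  disc = (31/75)² − 4·(5/12)·(-5219/8000) = 452929/360000 ; √disc = 673/600
  v_R = (−(31/75) + 673/600) / (2·(5/12)) = 17/20 m/s
check:
T_s = v_R/a_R = (17/20)/(6/5) = 0.7083 s
robot covers v_R·T_r = 0.8500·0.0800 = 0.0680 m before braking
braking distance = 0.8500²/(2·1.2000) = 0.3010 m
human closes 0.4000·0.7883 = 0.3153 m
C+Z_d+Z_r = 0.1200+0.0000+0.0050 = 0.1250 m
sum ≈ 0.0680+0.3010+0.3153+0.1250 ≈ 0.8094 m = S ✓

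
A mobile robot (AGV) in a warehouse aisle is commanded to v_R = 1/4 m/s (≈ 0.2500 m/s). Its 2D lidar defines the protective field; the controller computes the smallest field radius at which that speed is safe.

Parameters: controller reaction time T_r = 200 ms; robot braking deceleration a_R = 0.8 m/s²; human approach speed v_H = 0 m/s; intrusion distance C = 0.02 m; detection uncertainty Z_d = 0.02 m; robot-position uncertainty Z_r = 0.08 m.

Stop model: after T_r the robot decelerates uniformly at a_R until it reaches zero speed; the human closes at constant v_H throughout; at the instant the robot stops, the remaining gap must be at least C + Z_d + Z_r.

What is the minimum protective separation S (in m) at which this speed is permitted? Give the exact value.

S_min = 669/3200 m = 0.2091 m

stop time T_s = (1/4)/(4/5) = 0.3125 s
robot in T_r: 0.2500·0.2000 = 0.0500 m
braking distance = 0.2500²/(2·0.8000) = 0.0391 m
human over T_r+T_s: 0.0000·(0.2000+0.3125) = 0.0000 m
residual clearance needed = 0.0200+0.0200+0.0800 = 0.1200 m
S_min ≈ 0.0500+0.0391+0.0000+0.1200  ⇒  S_min = 669/3200 m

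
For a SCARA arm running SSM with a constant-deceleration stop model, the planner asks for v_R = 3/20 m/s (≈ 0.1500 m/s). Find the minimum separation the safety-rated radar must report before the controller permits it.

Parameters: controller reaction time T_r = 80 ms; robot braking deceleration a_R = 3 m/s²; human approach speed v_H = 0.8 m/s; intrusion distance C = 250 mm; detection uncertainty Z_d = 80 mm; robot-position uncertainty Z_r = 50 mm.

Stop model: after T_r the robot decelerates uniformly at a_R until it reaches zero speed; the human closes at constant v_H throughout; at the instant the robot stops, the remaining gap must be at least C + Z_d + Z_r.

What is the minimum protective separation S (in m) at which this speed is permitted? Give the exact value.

S_min = 1999/4000 m = 0.4998 m

T_s = v_R/a_R = (3/20)/3 = 0.0500 s
reaction-phase robot travel = 0.1500·0.0800 = 0.0120 m
robot covers 0.1500·0.0500 − ½·3.0000·0.0500² = 0.0037 m while stopping
human over T_r+T_s: 0.8000·(0.0800+0.0500) = 0.1040 m
C+Z_d+Z_r = 0.2500+0.0800+0.0500 = 0.3800 m
S_min ≈ 0.0120+0.0037+0.1040+0.3800  ⇒  S_min = 1999/4000 m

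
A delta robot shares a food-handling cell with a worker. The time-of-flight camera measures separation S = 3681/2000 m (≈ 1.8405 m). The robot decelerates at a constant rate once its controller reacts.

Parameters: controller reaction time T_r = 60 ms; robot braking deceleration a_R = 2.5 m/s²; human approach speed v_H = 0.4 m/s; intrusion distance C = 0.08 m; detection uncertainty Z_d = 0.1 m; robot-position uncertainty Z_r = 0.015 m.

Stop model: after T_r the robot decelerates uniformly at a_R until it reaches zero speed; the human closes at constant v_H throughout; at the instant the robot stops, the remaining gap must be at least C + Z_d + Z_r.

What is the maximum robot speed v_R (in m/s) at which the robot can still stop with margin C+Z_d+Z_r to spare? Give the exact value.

v_R_max = 47/20 m/s = 2.3500 m/s

quadratic (1/5)·v² + (11/50)·v + (-3243/2000) = 0
  disc = (11/50)² − 4·(1/5)·(-3243/2000) = 841/625 ; √disc = 29/25
  v_R = (−(11/50) + 29/25) / (2·(1/5)) = 47/20 m/s
check:
T_s = v_R/a_R = (47/20)/(5/2) = 0.9400 s
reaction-phase robot travel = 2.3500·0.0600 = 0.1410 m
robot under decel: 2.3500²/(2·2.5000) = 1.1045 m
person approaches 0.4000·(0.0600+0.9400) = 0.4000 m
C+Z_d+Z_r = 0.0800+0.1000+0.0150 = 0.1950 m
sum ≈ 0.1410+1.1045+0.4000+0.1950 ≈ 1.8405 m = S ✓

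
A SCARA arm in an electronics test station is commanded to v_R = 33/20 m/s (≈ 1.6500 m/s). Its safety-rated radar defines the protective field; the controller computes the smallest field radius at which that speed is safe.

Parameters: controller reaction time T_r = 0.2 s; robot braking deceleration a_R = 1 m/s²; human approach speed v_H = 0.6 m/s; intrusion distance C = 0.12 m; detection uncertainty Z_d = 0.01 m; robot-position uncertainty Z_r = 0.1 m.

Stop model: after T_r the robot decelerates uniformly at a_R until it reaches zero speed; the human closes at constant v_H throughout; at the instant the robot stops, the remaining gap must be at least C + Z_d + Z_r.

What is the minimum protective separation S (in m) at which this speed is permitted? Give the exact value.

S_min = 97/32 m = 3.0312 m

stop time T_s = (33/20)/1 = 1.6500 s
robot covers v_R·T_r = 1.6500·0.2000 = 0.3300 m before braking
robot covers 1.6500·1.6500 − ½·1.0000·1.6500² = 1.3613 m while stopping
human closes 0.6000·1.8500 = 1.1100 m
margins: 0.1200+0.0100+0.1000 = 0.2300 m
S_min ≈ 0.3300+1.3613+1.1100+0.2300  ⇒  S_min = 97/32 m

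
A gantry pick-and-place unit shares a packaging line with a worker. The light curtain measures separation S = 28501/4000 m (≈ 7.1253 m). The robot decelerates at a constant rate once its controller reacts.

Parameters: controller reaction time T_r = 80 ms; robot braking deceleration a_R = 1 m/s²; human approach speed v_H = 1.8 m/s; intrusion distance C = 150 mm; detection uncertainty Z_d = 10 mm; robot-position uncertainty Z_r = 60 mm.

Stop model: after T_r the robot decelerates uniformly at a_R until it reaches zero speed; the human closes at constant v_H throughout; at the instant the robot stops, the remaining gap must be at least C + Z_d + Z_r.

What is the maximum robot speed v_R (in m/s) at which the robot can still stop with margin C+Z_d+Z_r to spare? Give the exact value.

quadratic (1/2)·v² + (47/25)·v + (-5409/800) = 0
  disc = (47/25)² − 4·(1/2)·(-5409/800) = 170569/10000 ; √disc = 413/100
  v_R = (−(47/25) + 413/100) / (2·(1/2)) = 9/4 m/s
check:
T_s = v_R/a_R = (9/4)/1 = 2.2500 s
robot in T_r: 2.2500·0.0800 = 0.1800 m
robot under decel: 2.2500²/(2·1.0000) = 2.5312 m
person approaches 1.8000·(0.0800+2.2500) = 4.1940 m
C+Z_d+Z_r = 0.1500+0.0100+0.0600 = 0.2200 m
sum ≈ 0.1800+2.5312+4.1940+0.2200 ≈ 7.1253 m = S ✓

v_R_max = 9/4 m/s = 2.2500 m/s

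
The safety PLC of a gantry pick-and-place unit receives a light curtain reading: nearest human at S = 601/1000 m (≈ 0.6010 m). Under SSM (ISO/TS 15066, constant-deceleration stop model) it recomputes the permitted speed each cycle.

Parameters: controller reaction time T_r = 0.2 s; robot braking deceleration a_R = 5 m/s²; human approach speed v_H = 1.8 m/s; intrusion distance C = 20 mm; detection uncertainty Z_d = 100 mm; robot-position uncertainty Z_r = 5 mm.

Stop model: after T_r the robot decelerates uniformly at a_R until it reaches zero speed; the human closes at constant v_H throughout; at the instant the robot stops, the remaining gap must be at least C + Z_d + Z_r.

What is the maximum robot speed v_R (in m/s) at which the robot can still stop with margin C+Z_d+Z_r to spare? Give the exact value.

collect terms ⇒ (1/10)·v_R² + (14/25)·v_R + (-29/250) = 0
  disc = (14/25)² − 4·(1/10)·(-29/250) = 9/25 ; √disc = 3/5
  v_R = (−(14/25) + 3/5) / (2·(1/10)) = 1/5 m/s
check:
braking lasts T_s = (1/5)/5 = 0.0400 s
reaction-phase robot travel = 0.2000·0.2000 = 0.0400 m
robot under decel: 0.2000²/(2·5.0000) = 0.0040 m
human closes 1.8000·0.2400 = 0.4320 m
residual clearance needed = 0.0200+0.1000+0.0050 = 0.1250 m
sum ≈ 0.0400+0.0040+0.4320+0.1250 ≈ 0.6010 m = S ✓

v_R_max = 1/5 m/s = 0.2000 m/s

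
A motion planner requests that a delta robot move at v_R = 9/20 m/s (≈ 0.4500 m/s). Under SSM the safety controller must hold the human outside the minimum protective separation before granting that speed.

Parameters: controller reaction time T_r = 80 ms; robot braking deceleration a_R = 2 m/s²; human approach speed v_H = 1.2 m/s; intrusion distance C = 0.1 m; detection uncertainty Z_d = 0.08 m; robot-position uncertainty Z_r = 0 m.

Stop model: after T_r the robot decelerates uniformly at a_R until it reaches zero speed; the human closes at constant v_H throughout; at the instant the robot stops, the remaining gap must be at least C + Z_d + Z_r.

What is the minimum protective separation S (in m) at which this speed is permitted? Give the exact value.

stop time T_s = (9/20)/2 = 0.2250 s
reaction-phase robot travel = 0.4500·0.0800 = 0.0360 m
braking distance = 0.4500²/(2·2.0000) = 0.0506 m
human over T_r+T_s: 1.2000·(0.0800+0.2250) = 0.3660 m
margins: 0.1000+0.0800+0.0000 = 0.1800 m
S_min ≈ 0.0360+0.0506+0.3660+0.1800  ⇒  S_min = 5061/8000 m

S_min = 5061/8000 m = 0.6326 m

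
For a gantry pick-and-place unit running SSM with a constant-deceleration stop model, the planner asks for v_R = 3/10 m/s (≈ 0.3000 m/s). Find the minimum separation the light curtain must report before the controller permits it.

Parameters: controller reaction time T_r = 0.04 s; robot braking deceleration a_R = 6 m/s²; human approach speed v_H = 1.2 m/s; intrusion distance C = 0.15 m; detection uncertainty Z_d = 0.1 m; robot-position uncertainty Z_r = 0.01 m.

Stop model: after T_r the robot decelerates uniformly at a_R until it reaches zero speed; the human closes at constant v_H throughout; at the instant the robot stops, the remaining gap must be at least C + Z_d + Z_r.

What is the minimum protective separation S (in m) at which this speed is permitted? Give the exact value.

braking lasts T_s = (3/10)/6 = 0.0500 s
reaction-phase robot travel = 0.3000·0.0400 = 0.0120 m
braking distance = 0.3000²/(2·6.0000) = 0.0075 m
human over T_r+T_s: 1.2000·(0.0400+0.0500) = 0.1080 m
margins: 0.1500+0.1000+0.0100 = 0.2600 m
S_min ≈ 0.0120+0.0075+0.1080+0.2600  ⇒  S_min = 31/80 m

S_min = 31/80 m = 0.3875 m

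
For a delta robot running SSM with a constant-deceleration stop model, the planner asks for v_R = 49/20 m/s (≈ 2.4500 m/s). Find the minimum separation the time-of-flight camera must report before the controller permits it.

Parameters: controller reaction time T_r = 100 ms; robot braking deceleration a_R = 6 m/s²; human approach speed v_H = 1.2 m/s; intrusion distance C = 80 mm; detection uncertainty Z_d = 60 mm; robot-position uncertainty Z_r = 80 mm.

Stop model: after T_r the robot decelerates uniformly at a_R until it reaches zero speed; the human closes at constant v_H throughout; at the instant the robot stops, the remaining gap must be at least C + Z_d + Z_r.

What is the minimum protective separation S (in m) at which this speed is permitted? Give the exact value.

S_min = 7561/4800 m = 1.5752 m

stop time T_s = (49/20)/6 = 0.4083 s
reaction-phase robot travel = 2.4500·0.1000 = 0.2450 m
robot under decel: 2.4500²/(2·6.0000) = 0.5002 m
human over T_r+T_s: 1.2000·(0.1000+0.4083) = 0.6100 m
margins: 0.0800+0.0600+0.0800 = 0.2200 m
S_min ≈ 0.2450+0.5002+0.6100+0.2200  ⇒  S_min = 7561/4800 m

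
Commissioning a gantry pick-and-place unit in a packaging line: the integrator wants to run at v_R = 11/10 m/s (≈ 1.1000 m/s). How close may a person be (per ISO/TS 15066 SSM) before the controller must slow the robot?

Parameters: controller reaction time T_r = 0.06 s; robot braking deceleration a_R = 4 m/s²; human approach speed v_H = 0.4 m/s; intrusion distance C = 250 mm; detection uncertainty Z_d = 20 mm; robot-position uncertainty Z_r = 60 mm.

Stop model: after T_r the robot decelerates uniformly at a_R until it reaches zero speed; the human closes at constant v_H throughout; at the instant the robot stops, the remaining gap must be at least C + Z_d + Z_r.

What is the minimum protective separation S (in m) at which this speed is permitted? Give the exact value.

T_s = v_R/a_R = (11/10)/4 = 0.2750 s
robot in T_r: 1.1000·0.0600 = 0.0660 m
braking distance = 1.1000²/(2·4.0000) = 0.1512 m
human over T_r+T_s: 0.4000·(0.0600+0.2750) = 0.1340 m
C+Z_d+Z_r = 0.2500+0.0200+0.0600 = 0.3300 m
S_min ≈ 0.0660+0.1512+0.1340+0.3300  ⇒  S_min = 109/160 m

S_min = 109/160 m = 0.6813 m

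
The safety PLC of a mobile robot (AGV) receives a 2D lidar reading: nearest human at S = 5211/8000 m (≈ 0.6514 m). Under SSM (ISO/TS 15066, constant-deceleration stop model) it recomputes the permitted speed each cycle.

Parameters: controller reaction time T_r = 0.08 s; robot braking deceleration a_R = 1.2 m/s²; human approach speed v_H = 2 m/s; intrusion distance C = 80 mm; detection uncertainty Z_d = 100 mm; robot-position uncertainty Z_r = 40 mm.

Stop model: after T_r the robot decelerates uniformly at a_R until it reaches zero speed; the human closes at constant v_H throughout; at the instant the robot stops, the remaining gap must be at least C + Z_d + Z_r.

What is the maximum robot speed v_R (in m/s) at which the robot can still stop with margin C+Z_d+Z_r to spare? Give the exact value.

v_R_max = 3/20 m/s = 0.1500 m/s

collect terms ⇒ (5/12)·v_R² + (131/75)·v_R + (-2171/8000) = 0
  disc = (131/75)² − 4·(5/12)·(-2171/8000) = 1261129/360000 ; √disc = 1123/600
  v_R = (−(131/75) + 1123/600) / (2·(5/12)) = 3/20 m/s
check:
stop time T_s = (3/20)/(6/5) = 0.1250 s
robot covers v_R·T_r = 0.1500·0.0800 = 0.0120 m before braking
robot covers 0.1500·0.1250 − ½·1.2000·0.1250² = 0.0094 m while stopping
human over T_r+T_s: 2.0000·(0.0800+0.1250) = 0.4100 m
C+Z_d+Z_r = 0.0800+0.1000+0.0400 = 0.2200 m
sum ≈ 0.0120+0.0094+0.4100+0.2200 ≈ 0.6514 m = S ✓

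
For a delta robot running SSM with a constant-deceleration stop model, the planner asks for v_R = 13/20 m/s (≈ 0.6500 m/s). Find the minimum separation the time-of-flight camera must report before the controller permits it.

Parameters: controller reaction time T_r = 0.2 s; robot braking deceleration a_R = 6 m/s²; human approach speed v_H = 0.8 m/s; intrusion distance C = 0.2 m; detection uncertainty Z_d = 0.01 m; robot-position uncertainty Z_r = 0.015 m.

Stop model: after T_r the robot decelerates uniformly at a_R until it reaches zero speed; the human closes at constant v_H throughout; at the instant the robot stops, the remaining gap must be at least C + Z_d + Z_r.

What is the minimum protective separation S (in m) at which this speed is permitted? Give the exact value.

S_min = 1019/1600 m = 0.6369 m

braking lasts T_s = (13/20)/6 = 0.1083 s
robot in T_r: 0.6500·0.2000 = 0.1300 m
robot covers 0.6500·0.1083 − ½·6.0000·0.1083² = 0.0352 m while stopping
person approaches 0.8000·(0.2000+0.1083) = 0.2467 m
C+Z_d+Z_r = 0.2000+0.0100+0.0150 = 0.2250 m
S_min ≈ 0.1300+0.0352+0.2467+0.2250  ⇒  S_min = 1019/1600 m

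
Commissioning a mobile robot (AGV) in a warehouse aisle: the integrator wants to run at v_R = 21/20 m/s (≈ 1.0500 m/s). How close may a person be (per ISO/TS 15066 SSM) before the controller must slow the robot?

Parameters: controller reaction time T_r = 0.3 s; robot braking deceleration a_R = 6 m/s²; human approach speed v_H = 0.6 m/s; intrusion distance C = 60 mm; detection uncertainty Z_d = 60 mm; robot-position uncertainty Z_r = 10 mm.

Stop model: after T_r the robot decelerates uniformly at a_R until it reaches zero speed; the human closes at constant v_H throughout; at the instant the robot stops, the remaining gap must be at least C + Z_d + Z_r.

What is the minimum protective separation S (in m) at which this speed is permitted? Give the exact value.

T_s = v_R/a_R = (21/20)/6 = 0.1750 s
reaction-phase robot travel = 1.0500·0.3000 = 0.3150 m
robot covers 1.0500·0.1750 − ½·6.0000·0.1750² = 0.0919 m while stopping
person approaches 0.6000·(0.3000+0.1750) = 0.2850 m
C+Z_d+Z_r = 0.0600+0.0600+0.0100 = 0.1300 m
S_min ≈ 0.3150+0.0919+0.2850+0.1300  ⇒  S_min = 263/320 m

S_min = 263/320 m = 0.8219 m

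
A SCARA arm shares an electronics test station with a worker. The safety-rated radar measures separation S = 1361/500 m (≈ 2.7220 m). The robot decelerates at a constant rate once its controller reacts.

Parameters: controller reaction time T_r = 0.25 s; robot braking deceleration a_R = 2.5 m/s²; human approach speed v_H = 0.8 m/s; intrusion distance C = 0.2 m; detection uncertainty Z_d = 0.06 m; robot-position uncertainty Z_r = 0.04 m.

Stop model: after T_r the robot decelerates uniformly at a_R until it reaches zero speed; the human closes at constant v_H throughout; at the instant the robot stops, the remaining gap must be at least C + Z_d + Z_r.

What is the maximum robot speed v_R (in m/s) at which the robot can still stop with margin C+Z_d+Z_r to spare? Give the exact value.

at the boundary: (1/5)·v² + (57/100)·v + (-1111/500) = 0
  disc = (57/100)² − 4·(1/5)·(-1111/500) = 841/400 ; √disc = 29/20
  v_R = (−(57/100) + 29/20) / (2·(1/5)) = 11/5 m/s
check:
braking lasts T_s = (11/5)/(5/2) = 0.8800 s
robot covers v_R·T_r = 2.2000·0.2500 = 0.5500 m before braking
robot under decel: 2.2000²/(2·2.5000) = 0.9680 m
human closes 0.8000·1.1300 = 0.9040 m
residual clearance needed = 0.2000+0.0600+0.0400 = 0.3000 m
sum ≈ 0.5500+0.9680+0.9040+0.3000 ≈ 2.7220 m = S ✓

v_R_max = 11/5 m/s = 2.2000 m/s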